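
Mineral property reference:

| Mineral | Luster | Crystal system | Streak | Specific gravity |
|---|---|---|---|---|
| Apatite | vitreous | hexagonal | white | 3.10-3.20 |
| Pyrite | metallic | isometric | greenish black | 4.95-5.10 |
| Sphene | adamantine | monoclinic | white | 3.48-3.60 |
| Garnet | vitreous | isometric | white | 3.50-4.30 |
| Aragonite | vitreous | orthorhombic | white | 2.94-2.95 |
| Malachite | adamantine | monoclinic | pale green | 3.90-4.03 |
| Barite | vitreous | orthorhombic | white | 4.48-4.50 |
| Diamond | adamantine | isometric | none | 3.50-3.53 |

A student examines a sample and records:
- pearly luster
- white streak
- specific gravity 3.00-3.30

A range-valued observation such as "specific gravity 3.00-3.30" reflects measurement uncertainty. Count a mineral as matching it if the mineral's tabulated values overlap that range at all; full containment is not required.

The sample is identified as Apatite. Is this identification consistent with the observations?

Pearly luster — Apatite has vitreous luster; which does not match.
White streak — fits Apatite (white streak).
Specific gravity 3.00-3.30 — fits Apatite (SG 3.10-3.20).
The luster observation rules out Apatite.

Inconsistent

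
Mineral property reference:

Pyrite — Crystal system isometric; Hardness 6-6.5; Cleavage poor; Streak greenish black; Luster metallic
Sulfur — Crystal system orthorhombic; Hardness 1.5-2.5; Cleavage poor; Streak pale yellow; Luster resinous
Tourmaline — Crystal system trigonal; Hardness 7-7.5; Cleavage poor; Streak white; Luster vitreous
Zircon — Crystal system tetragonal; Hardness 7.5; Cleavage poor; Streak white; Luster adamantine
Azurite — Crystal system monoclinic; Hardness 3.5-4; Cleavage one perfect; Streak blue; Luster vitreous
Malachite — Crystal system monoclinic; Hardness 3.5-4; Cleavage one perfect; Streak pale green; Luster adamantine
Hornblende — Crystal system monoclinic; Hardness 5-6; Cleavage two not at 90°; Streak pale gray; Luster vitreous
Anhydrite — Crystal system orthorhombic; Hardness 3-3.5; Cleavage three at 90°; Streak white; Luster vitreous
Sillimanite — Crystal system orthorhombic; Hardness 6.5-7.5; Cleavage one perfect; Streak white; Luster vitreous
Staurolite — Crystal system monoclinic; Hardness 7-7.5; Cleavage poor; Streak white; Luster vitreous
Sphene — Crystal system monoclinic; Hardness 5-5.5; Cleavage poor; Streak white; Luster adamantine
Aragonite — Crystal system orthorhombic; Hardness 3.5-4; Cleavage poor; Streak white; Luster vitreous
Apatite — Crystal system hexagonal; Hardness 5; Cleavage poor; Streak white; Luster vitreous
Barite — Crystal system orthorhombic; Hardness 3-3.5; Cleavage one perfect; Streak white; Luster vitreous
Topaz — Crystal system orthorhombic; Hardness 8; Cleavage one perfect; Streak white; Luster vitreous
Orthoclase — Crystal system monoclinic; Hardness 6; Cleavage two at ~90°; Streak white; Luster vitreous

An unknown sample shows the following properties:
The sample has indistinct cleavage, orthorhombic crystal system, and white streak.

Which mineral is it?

Indistinct cleavage — Pyrite, Sulfur, Tourmaline, Zircon, Staurolite, Sphene, Aragonite, Apatite remain.
Orthorhombic crystal system — narrows the field to Sulfur, Aragonite.
White streak rules out Sulfur.
The only mineral consistent with every observation is Aragonite.

Aragonite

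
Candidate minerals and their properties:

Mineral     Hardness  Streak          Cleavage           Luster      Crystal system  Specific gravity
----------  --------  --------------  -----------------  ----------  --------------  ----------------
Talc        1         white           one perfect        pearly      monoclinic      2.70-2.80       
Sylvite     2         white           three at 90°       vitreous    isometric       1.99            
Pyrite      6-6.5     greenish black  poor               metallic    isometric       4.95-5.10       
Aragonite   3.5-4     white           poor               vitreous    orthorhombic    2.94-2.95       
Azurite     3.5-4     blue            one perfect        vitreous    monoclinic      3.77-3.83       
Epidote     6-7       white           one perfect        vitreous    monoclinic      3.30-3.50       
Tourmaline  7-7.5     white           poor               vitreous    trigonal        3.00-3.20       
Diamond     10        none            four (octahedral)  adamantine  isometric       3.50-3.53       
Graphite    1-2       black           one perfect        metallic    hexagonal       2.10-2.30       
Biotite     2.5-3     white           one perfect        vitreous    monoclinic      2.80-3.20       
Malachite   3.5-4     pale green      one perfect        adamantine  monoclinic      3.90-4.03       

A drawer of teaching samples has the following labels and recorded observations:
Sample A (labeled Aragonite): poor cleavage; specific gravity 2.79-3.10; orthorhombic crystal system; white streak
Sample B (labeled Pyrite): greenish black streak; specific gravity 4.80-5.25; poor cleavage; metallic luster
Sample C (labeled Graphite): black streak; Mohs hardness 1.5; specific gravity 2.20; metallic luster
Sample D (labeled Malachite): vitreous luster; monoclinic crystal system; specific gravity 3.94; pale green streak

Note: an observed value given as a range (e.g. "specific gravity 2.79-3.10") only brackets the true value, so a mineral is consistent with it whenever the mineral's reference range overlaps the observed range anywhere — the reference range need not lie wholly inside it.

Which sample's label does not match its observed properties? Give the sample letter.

D

Sample A: nothing contradicts Aragonite.
Sample B: nothing contradicts Pyrite.
Sample C: nothing contradicts Graphite.
Sample D: Malachite has adamantine luster, but the record shows vitreous luster — this label is wrong.
The mislabeled specimen is D.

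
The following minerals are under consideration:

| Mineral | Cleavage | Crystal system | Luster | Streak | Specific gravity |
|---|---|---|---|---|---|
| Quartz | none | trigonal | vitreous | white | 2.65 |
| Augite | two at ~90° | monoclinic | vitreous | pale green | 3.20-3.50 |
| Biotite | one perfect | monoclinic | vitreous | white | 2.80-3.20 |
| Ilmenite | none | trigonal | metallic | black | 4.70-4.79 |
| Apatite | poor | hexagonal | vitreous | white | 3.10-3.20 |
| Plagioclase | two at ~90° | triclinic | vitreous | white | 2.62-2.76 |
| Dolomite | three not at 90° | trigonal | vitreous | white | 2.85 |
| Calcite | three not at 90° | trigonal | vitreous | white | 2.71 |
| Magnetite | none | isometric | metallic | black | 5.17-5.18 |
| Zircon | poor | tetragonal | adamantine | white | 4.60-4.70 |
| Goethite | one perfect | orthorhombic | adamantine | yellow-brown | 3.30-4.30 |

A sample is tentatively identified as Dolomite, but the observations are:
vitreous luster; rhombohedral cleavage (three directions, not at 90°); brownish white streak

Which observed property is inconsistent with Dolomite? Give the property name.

streak

Vitreous luster: Dolomite has vitreous luster — consistent.
Rhombohedral cleavage (three directions, not at 90°): Dolomite has cleavage three not at 90° — consistent.
Brownish white streak: Dolomite has white streak — inconsistent.
Everything matches except the streak.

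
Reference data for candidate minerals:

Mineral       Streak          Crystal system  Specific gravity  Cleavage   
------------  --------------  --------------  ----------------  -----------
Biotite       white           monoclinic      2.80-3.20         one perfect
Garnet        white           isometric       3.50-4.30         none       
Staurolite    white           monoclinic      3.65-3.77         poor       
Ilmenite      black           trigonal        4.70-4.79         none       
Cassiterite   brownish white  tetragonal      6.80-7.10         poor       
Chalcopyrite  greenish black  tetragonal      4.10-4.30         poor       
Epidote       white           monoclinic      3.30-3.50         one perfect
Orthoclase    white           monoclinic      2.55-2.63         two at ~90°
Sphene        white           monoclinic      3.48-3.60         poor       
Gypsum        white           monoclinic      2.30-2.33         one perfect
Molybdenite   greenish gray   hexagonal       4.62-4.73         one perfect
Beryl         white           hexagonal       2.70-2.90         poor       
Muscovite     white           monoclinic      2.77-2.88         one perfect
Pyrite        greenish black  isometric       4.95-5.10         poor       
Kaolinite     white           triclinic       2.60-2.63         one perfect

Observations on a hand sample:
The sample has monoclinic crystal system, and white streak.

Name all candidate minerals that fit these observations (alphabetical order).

Monoclinic crystal system: narrows the field to Biotite, Staurolite, Epidote, Orthoclase, Sphene, Gypsum, Muscovite.
White streak: every remaining candidate is consistent.
Consistent with every observation: Biotite, Epidote, Gypsum, Muscovite, Orthoclase, Sphene, Staurolite.

Biotite, Epidote, Gypsum, Muscovite, Orthoclase, Sphene, Staurolite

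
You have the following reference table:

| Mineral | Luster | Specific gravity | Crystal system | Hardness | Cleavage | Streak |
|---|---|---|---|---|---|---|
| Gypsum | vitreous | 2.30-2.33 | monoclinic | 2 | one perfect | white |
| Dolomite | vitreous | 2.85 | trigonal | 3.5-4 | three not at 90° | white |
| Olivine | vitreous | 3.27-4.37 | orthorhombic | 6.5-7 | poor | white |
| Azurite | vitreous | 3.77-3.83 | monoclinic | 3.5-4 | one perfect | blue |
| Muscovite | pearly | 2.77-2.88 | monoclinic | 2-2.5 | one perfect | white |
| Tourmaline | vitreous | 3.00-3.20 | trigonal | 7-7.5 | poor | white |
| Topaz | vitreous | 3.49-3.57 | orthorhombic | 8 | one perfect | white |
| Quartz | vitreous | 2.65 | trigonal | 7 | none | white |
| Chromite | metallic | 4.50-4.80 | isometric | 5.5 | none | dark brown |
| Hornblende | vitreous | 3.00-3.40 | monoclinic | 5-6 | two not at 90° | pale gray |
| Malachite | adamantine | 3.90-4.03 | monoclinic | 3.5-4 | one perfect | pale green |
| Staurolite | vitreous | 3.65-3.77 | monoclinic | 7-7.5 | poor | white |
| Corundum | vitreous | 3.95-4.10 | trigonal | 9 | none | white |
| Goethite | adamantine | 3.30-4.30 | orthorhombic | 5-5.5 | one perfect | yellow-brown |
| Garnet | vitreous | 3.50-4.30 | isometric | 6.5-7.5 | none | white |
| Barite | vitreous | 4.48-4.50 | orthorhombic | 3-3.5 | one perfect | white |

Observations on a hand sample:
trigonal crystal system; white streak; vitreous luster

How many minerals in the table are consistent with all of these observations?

4

Trigonal crystal system: narrows the field to Dolomite, Tourmaline, Quartz, Corundum.
White streak: every remaining candidate is consistent.
Vitreous luster: consistent with all remaining minerals.
Remaining candidates: Corundum, Dolomite, Quartz, Tourmaline.
That is 4 minerals.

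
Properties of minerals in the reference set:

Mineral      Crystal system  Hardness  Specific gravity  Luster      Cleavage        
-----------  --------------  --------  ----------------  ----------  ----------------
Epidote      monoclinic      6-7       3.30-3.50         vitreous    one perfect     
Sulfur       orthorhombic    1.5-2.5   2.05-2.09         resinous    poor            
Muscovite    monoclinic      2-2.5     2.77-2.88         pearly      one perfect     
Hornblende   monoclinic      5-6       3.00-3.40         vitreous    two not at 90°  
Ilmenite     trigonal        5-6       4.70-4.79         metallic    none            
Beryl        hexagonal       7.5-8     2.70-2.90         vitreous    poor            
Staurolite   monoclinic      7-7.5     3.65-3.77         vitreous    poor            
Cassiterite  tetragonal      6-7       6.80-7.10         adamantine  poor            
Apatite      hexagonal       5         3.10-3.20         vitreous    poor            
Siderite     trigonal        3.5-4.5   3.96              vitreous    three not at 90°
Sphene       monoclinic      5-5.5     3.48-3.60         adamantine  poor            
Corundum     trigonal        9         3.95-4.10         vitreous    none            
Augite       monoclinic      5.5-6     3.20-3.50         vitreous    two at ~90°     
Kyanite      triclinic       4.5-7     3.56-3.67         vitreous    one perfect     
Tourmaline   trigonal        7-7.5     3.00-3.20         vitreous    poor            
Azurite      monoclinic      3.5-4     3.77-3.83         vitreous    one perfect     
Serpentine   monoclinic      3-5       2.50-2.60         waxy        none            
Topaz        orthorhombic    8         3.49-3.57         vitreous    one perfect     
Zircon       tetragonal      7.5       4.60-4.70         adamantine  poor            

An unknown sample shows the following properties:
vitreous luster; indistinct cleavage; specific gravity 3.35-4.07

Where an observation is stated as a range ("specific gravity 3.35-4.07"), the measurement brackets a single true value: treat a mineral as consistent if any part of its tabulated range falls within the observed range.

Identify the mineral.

Staurolite

Vitreous luster: leaves Epidote, Hornblende, Beryl, Staurolite, Apatite, Siderite, Corundum, Augite, Kyanite, Tourmaline, Azurite, Topaz.
Indistinct cleavage: leaves Beryl, Staurolite, Apatite, Tourmaline.
Specific gravity 3.35-4.07: narrows the field to Staurolite.
Staurolite is the sole remaining match.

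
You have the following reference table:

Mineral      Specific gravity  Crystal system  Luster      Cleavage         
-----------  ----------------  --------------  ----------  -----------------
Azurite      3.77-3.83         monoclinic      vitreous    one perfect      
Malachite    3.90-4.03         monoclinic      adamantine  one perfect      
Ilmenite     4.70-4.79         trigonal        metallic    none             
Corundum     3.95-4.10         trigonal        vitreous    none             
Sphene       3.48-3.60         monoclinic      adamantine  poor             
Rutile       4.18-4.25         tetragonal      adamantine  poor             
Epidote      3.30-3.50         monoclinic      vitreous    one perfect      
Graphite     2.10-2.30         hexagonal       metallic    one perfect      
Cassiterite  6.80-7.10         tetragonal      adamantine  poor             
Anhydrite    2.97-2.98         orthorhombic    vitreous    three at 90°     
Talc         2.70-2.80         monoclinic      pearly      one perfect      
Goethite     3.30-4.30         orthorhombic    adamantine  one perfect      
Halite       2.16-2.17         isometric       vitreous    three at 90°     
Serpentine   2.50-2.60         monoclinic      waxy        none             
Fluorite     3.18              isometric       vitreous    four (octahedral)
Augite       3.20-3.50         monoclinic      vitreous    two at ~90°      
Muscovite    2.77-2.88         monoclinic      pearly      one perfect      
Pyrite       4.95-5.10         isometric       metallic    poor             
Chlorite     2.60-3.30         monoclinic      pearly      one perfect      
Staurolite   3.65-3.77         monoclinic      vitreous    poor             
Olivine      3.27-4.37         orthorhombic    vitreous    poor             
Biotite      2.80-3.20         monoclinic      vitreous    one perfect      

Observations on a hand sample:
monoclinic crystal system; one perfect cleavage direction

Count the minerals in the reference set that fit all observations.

7

Monoclinic crystal system: leaves Azurite, Malachite, Sphene, Epidote, Talc, Serpentine, Augite, Muscovite, Chlorite, Staurolite, Biotite.
One perfect cleavage direction is inconsistent with Sphene, Serpentine, Augite, Staurolite.
Consistent with every observation: Azurite, Biotite, Chlorite, Epidote, Malachite, Muscovite, Talc.
That is 7 minerals.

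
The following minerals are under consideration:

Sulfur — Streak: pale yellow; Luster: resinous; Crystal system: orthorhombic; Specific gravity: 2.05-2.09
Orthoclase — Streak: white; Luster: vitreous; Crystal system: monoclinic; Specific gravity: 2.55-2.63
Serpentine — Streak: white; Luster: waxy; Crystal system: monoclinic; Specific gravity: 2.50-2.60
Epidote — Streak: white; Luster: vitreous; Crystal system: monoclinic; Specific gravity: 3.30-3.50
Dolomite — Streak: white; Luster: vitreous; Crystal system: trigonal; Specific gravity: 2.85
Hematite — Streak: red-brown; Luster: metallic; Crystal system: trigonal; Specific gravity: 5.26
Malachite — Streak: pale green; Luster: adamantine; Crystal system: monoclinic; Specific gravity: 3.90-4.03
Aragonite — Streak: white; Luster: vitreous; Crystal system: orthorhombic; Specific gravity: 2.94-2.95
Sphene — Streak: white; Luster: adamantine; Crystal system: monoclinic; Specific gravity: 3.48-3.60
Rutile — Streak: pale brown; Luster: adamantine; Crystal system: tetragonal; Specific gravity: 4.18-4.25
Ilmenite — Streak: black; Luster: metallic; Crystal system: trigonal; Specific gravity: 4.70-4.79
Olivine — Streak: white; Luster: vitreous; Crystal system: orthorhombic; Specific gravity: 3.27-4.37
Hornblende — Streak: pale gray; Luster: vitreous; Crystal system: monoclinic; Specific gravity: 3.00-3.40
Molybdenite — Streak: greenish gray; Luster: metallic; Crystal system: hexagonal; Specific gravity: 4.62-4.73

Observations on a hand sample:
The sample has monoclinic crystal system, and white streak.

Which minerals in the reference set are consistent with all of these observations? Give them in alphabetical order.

Epidote, Orthoclase, Serpentine, Sphene

Monoclinic crystal system: narrows the field to Orthoclase, Serpentine, Epidote, Malachite, Sphene, Hornblende.
White streak eliminates Malachite, Hornblende.
The minerals that satisfy all observations are Epidote, Orthoclase, Serpentine, Sphene.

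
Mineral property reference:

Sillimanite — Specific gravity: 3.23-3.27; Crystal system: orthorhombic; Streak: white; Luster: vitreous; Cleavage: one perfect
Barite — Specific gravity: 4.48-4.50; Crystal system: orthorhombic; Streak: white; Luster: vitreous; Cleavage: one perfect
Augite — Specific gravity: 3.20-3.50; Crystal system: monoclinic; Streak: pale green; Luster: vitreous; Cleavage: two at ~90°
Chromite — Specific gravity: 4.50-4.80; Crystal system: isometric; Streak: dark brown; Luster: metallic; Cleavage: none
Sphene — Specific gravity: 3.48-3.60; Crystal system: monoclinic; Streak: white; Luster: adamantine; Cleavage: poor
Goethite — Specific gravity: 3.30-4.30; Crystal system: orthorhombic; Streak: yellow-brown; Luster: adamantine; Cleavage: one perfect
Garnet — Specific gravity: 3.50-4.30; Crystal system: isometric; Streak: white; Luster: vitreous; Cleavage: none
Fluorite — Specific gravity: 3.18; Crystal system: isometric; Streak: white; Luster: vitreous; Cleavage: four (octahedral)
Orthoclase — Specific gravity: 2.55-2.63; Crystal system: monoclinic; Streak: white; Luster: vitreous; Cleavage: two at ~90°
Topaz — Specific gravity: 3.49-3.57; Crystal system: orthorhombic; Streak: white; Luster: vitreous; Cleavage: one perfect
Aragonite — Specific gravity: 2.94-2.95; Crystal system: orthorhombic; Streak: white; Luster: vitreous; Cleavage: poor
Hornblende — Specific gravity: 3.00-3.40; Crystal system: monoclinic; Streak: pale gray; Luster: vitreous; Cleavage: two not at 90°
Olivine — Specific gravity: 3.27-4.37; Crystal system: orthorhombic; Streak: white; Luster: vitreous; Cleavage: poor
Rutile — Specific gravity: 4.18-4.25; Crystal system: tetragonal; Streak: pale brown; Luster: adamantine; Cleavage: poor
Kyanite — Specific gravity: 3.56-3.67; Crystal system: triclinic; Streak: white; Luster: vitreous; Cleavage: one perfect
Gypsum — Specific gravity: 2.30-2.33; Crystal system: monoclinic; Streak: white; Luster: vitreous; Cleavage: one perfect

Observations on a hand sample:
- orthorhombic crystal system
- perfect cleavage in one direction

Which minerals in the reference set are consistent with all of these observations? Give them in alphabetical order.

Barite, Goethite, Sillimanite, Topaz

Orthorhombic crystal system: leaves Sillimanite, Barite, Goethite, Topaz, Aragonite, Olivine.
Perfect cleavage in one direction eliminates Aragonite, Olivine.
Consistent with every observation: Barite, Goethite, Sillimanite, Topaz.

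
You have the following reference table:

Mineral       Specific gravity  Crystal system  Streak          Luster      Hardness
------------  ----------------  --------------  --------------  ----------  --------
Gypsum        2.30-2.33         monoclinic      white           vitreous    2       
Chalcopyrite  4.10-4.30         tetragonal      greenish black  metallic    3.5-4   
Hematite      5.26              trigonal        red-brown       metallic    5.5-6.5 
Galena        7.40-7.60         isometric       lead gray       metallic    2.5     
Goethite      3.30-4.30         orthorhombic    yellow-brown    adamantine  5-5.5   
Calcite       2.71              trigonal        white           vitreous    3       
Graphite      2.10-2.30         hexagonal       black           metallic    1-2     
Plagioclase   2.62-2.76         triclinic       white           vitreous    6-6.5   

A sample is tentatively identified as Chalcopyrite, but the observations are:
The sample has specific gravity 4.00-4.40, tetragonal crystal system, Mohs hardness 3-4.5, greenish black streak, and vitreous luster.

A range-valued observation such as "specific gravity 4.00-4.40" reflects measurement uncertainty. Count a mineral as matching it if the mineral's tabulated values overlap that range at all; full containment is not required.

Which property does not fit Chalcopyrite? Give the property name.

Specific gravity 4.00-4.40: Chalcopyrite has SG 4.10-4.30 — agrees.
Tetragonal crystal system: Chalcopyrite has tetragonal system — agrees.
Mohs hardness 3-4.5: Chalcopyrite has hardness 3.5-4 — agrees.
Greenish black streak: Chalcopyrite has greenish black streak — agrees.
Vitreous luster: Chalcopyrite has metallic luster — inconsistent.
Everything matches except the luster.

luster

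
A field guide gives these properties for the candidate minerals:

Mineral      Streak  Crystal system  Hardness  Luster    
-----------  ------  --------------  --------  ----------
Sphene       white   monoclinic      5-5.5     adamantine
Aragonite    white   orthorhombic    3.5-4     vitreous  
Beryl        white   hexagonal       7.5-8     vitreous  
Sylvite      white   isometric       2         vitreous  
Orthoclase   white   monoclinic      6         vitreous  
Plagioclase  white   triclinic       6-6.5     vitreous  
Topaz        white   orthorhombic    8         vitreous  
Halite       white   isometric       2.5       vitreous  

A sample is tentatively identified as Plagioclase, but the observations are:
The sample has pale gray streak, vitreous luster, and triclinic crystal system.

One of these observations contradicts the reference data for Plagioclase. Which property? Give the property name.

Pale gray streak: Plagioclase has white streak — outside the reference range.
Vitreous luster: Plagioclase has vitreous luster — consistent.
Triclinic crystal system: Plagioclase has triclinic system — consistent.
Only the streak is inconsistent.

streak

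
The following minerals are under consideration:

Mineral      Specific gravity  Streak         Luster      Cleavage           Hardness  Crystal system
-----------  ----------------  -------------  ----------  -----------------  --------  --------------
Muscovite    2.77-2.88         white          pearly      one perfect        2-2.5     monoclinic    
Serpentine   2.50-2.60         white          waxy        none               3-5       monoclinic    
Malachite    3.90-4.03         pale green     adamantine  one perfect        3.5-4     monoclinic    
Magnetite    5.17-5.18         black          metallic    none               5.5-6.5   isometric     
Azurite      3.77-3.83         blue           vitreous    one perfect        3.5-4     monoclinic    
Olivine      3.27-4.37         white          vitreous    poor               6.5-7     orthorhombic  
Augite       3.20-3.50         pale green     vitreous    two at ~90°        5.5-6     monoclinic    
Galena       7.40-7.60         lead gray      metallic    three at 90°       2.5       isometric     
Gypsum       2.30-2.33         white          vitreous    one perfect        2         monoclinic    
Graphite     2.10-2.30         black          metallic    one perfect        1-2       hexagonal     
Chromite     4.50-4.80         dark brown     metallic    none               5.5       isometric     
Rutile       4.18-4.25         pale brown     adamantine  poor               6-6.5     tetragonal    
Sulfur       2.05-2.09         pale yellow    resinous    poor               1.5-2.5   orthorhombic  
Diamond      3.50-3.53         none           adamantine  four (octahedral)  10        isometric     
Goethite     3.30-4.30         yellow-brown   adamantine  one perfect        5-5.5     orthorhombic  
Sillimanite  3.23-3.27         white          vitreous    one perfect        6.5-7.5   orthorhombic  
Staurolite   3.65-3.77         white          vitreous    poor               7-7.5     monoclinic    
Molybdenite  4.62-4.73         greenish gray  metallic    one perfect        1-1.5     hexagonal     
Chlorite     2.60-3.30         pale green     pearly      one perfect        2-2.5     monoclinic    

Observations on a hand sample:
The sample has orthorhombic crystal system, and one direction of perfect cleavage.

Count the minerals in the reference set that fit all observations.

2

Orthorhombic crystal system — narrows the field to Olivine, Sulfur, Goethite, Sillimanite.
One direction of perfect cleavage excludes Olivine, Sulfur.
Remaining candidates: Goethite, Sillimanite.
That is 2 minerals.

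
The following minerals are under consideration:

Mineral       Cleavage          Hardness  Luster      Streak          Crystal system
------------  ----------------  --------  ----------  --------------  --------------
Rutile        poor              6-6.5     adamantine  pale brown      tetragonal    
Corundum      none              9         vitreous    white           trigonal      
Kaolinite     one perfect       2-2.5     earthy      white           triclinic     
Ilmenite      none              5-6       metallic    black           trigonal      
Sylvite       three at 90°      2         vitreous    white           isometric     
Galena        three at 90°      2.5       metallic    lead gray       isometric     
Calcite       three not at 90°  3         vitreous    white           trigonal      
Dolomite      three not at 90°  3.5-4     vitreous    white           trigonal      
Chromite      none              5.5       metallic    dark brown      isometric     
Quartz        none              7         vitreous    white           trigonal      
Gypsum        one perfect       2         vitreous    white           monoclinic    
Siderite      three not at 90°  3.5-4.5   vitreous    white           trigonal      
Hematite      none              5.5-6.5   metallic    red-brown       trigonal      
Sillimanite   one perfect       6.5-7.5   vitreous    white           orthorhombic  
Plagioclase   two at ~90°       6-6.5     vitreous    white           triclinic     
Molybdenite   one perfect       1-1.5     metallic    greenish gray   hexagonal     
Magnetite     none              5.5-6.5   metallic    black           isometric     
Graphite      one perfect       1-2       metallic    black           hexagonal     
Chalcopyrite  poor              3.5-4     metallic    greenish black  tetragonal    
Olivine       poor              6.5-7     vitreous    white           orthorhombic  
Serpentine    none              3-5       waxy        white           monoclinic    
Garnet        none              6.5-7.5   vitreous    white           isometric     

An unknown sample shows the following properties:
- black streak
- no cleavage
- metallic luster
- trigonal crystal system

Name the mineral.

Ilmenite

Black streak: leaves Ilmenite, Magnetite, Graphite.
No cleavage is inconsistent with Graphite.
Metallic luster: all remaining candidates fit.
Trigonal crystal system rules out Magnetite.
Ilmenite is the sole remaining match.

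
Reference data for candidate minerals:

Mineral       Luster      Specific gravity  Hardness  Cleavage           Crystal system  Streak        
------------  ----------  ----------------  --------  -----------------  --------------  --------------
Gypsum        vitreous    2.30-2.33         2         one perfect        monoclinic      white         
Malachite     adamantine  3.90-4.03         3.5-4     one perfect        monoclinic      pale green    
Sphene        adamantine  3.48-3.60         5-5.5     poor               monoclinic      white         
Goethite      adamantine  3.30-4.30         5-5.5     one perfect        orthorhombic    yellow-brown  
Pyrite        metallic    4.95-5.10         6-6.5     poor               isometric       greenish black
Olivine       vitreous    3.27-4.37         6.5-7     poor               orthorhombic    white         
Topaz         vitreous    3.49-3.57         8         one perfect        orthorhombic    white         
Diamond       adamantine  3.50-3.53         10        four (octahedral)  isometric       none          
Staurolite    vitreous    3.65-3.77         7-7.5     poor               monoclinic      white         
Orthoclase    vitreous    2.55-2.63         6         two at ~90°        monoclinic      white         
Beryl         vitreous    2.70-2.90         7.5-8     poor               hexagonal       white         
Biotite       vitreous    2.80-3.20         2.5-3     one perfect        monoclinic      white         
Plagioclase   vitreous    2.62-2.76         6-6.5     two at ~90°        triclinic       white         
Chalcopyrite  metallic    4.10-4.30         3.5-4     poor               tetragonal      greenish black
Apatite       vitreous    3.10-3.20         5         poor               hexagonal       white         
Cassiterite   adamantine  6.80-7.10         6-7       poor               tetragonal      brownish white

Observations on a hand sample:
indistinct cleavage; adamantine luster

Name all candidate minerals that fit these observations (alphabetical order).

Indistinct cleavage — narrows the field to Sphene, Pyrite, Olivine, Staurolite, Beryl, Chalcopyrite, Apatite, Cassiterite.
Adamantine luster — only Sphene, Cassiterite remain.
Remaining candidates: Cassiterite, Sphene.

Cassiterite, Sphene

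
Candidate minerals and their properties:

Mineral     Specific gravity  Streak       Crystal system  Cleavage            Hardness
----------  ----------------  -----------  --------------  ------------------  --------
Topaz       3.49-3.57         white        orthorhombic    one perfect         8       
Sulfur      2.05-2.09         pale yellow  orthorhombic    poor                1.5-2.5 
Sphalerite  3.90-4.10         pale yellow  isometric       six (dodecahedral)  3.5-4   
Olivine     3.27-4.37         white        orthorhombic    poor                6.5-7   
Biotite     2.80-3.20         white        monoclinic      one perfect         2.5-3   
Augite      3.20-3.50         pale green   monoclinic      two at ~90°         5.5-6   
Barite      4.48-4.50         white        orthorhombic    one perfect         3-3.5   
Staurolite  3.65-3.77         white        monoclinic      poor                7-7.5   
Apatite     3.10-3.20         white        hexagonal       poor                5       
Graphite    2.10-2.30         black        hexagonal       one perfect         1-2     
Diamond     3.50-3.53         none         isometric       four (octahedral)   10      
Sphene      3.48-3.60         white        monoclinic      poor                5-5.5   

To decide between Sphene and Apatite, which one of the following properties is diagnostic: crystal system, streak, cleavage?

crystal system

Crystal system: Sphene monoclinic, Apatite hexagonal — distinct.
Streak: both white — same for both.
Cleavage: both poor — same for both.
Of the listed properties, crystal system is the one that separates them.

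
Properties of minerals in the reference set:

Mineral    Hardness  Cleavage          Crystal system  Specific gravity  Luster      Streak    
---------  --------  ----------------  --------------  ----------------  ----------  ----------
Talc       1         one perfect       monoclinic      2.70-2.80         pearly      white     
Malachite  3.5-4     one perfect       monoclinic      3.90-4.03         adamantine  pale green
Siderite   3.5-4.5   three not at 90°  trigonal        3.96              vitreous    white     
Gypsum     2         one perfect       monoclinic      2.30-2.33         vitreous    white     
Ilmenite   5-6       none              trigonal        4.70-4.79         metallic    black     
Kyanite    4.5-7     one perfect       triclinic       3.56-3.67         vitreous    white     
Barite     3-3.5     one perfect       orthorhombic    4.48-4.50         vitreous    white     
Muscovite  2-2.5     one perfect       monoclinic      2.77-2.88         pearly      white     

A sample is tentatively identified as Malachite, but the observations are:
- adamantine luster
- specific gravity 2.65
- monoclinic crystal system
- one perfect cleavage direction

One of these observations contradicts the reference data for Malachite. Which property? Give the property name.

specific gravity

Adamantine luster: Malachite has adamantine luster — within range.
Specific gravity 2.65: Malachite has SG 3.90-4.03 — outside the reference range.
Monoclinic crystal system: Malachite has monoclinic system — within range.
One perfect cleavage direction: Malachite has cleavage one perfect — within range.
Only the specific gravity is inconsistent.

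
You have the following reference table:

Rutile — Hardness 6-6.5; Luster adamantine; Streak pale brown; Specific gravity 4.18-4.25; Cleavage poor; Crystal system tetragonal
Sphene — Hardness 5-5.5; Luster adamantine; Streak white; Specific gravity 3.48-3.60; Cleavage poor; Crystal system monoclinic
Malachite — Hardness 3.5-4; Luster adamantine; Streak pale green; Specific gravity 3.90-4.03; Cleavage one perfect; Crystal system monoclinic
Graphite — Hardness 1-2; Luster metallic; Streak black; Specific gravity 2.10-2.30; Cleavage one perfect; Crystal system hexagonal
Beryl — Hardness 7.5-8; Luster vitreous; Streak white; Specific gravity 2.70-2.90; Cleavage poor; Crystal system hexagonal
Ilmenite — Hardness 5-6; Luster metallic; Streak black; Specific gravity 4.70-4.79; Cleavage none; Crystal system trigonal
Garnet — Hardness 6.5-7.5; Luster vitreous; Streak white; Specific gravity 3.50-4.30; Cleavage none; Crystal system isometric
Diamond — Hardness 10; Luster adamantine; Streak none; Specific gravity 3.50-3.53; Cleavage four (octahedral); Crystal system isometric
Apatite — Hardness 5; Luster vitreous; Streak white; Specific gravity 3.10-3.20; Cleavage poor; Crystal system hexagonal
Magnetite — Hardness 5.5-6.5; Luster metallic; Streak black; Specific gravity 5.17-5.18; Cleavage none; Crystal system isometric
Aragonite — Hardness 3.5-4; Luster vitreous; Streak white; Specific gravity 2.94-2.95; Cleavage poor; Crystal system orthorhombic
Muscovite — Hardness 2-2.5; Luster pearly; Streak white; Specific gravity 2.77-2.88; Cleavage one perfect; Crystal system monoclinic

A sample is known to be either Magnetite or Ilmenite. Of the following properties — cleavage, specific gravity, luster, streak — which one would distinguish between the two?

specific gravity

Cleavage: both none — same for both.
Specific gravity: Magnetite 5.17-5.18, Ilmenite 4.70-4.79 — distinct.
Luster: both metallic — same for both.
Streak: both black — same for both.
Specific gravity is the diagnostic property here.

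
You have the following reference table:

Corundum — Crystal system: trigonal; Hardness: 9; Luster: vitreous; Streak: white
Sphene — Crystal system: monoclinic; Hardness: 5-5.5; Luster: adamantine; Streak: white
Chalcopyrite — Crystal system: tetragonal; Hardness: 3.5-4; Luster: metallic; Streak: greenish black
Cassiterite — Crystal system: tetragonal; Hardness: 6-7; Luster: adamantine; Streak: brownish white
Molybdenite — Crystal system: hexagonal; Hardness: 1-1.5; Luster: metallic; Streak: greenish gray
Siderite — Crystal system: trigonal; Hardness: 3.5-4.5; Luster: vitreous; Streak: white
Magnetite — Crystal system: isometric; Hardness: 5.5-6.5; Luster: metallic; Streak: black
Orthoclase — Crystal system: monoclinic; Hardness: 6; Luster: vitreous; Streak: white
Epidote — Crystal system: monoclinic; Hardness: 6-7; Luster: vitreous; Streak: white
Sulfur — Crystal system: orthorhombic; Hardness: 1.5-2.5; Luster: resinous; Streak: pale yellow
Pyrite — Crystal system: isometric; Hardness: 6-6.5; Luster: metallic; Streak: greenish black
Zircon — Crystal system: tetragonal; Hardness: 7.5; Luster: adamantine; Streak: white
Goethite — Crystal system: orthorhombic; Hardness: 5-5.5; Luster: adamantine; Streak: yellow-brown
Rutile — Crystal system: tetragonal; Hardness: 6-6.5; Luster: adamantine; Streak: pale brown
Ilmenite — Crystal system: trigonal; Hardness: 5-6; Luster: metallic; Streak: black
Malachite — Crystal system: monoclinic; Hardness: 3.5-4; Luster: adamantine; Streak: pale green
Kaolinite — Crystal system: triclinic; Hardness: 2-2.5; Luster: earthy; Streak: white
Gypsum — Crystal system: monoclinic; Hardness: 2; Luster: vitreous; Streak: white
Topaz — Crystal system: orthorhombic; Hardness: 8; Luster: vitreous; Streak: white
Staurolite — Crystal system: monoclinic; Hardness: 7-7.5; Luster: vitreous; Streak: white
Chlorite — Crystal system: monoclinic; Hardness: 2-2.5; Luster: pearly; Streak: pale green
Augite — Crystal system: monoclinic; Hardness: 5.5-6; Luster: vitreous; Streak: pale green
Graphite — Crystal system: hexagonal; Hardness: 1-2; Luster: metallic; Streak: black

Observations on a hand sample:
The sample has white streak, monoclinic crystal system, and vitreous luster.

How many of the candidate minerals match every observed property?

4

White streak — only Corundum, Sphene, Siderite, Orthoclase, Epidote, Zircon, Kaolinite, Gypsum, Topaz, Staurolite remain.
Monoclinic crystal system excludes Corundum, Siderite, Zircon, Kaolinite, Topaz.
Vitreous luster rules out Sphene.
The minerals that satisfy all observations are Epidote, Gypsum, Orthoclase, Staurolite.
That is 4 minerals.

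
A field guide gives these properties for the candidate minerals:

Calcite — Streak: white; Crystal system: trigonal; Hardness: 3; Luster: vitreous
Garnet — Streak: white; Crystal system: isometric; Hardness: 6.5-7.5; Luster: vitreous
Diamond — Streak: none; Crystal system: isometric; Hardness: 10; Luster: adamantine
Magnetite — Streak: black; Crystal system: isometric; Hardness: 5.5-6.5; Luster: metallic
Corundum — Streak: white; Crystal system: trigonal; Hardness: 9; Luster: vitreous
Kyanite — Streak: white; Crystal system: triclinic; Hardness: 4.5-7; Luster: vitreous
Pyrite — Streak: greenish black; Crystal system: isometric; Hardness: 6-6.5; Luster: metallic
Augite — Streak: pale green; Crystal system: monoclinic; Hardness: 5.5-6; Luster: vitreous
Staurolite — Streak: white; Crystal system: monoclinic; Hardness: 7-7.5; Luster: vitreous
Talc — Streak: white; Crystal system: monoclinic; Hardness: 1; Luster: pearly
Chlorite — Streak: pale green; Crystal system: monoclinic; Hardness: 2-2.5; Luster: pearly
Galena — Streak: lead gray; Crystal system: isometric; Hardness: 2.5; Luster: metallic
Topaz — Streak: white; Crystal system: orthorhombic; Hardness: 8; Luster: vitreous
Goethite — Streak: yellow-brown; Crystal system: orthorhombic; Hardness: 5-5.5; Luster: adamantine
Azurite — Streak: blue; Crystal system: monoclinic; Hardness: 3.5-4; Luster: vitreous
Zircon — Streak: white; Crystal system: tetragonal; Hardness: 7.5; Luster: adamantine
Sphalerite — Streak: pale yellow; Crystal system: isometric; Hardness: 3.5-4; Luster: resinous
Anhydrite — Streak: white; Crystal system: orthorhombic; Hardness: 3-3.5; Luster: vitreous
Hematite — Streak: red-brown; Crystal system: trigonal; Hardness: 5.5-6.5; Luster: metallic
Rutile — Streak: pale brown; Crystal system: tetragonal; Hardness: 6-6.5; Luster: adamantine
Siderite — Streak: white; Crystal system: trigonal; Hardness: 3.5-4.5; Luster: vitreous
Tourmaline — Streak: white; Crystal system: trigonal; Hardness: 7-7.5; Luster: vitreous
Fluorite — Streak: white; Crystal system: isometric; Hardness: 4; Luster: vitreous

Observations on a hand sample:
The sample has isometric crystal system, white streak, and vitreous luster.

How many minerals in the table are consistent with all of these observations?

2

Isometric crystal system: leaves Garnet, Diamond, Magnetite, Pyrite, Galena, Sphalerite, Fluorite.
White streak: only Garnet, Fluorite remain.
Vitreous luster: all remaining candidates fit.
Consistent with every observation: Fluorite, Garnet.
That is 2 minerals.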